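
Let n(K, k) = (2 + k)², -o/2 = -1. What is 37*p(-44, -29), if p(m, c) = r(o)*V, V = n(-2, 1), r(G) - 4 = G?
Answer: 1998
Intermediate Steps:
o = 2 (o = -2*(-1) = 2)
r(G) = 4 + G
V = 9 (V = (2 + 1)² = 3² = 9)
p(m, c) = 54 (p(m, c) = (4 + 2)*9 = 6*9 = 54)
37*p(-44, -29) = 37*54 = 1998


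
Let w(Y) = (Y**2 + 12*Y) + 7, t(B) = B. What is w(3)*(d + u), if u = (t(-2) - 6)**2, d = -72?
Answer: -416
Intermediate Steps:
w(Y) = 7 + Y**2 + 12*Y
u = 64 (u = (-2 - 6)**2 = (-8)**2 = 64)
w(3)*(d + u) = (7 + 3**2 + 12*3)*(-72 + 64) = (7 + 9 + 36)*(-8) = 52*(-8) = -416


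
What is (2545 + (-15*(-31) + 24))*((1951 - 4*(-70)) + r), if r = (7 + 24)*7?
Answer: 7427232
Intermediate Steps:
r = 217 (r = 31*7 = 217)
(2545 + (-15*(-31) + 24))*((1951 - 4*(-70)) + r) = (2545 + (-15*(-31) + 24))*((1951 - 4*(-70)) + 217) = (2545 + (465 + 24))*((1951 - 1*(-280)) + 217) = (2545 + 489)*((1951 + 280) + 217) = 3034*(2231 + 217) = 3034*2448 = 7427232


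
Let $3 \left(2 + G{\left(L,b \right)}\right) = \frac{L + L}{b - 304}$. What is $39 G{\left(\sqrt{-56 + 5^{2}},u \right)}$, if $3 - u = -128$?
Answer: $-78 - \frac{26 i \sqrt{31}}{173} \approx -78.0 - 0.83677 i$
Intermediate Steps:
$u = 131$ ($u = 3 - -128 = 3 + 128 = 131$)
$G{\left(L,b \right)} = -2 + \frac{2 L}{3 \left(-304 + b\right)}$ ($G{\left(L,b \right)} = -2 + \frac{\left(L + L\right) \frac{1}{b - 304}}{3} = -2 + \frac{2 L \frac{1}{-304 + b}}{3} = -2 + \frac{2 L}{3 \left(-304 + b\right)}$)
$39 G{\left(\sqrt{-56 + 5^{2}},u \right)} = 39 \frac{2 \left(912 + \sqrt{-56 + 5^{2}} - 393\right)}{3 \left(-304 + 131\right)} = 39 \frac{2 \left(912 + \sqrt{-56 + 25} - 393\right)}{3 \left(-173\right)} = 39 \cdot \frac{2}{3} \left(- \frac{1}{173}\right) \left(912 + \sqrt{-31} - 393\right) = 39 \cdot \frac{2}{3} \left(- \frac{1}{173}\right) \left(912 + i \sqrt{31} - 393\right) = 39 \cdot \frac{2}{3} \left(- \frac{1}{173}\right) \left(519 + i \sqrt{31}\right) = 39 \left(-2 - \frac{2 i \sqrt{31}}{519}\right) = -78 - \frac{26 i \sqrt{31}}{173}$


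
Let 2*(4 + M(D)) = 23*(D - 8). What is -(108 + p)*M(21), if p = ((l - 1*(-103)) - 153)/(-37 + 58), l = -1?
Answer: -215049/14 ≈ -15361.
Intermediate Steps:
M(D) = -96 + 23*D/2 (M(D) = -4 + (23*(D - 8))/2 = -4 + (23*(-8 + D))/2 = -4 + (-184 + 23*D)/2 = -4 + (-92 + 23*D/2) = -96 + 23*D/2)
p = -17/7 (p = ((-1 - 1*(-103)) - 153)/(-37 + 58) = ((-1 + 103) - 153)/21 = (102 - 153)*(1/21) = -51*1/21 = -17/7 ≈ -2.4286)
-(108 + p)*M(21) = -(108 - 17/7)*(-96 + (23/2)*21) = -739*(-96 + 483/2)/7 = -739*291/(7*2) = -1*215049/14 = -215049/14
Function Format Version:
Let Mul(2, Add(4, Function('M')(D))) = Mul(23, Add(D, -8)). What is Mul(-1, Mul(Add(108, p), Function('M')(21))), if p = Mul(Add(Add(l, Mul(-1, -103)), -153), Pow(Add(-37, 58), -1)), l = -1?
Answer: Rational(-215049, 14) ≈ -15361.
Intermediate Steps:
Function('M')(D) = Add(-96, Mul(Rational(23, 2), D)) (Function('M')(D) = Add(-4, Mul(Rational(1, 2), Mul(23, Add(D, -8)))) = Add(-4, Mul(Rational(1, 2), Mul(23, Add(-8, D)))) = Add(-4, Mul(Rational(1, 2), Add(-184, Mul(23, D)))) = Add(-4, Add(-92, Mul(Rational(23, 2), D))) = Add(-96, Mul(Rational(23, 2), D)))
p = Rational(-17, 7) (p = Mul(Add(Add(-1, Mul(-1, -103)), -153), Pow(Add(-37, 58), -1)) = Mul(Add(Add(-1, 103), -153), Pow(21, -1)) = Mul(Add(102, -153), Rational(1, 21)) = Mul(-51, Rational(1, 21)) = Rational(-17, 7) ≈ -2.4286)
Mul(-1, Mul(Add(108, p), Function('M')(21))) = Mul(-1, Mul(Add(108, Rational(-17, 7)), Add(-96, Mul(Rational(23, 2), 21)))) = Mul(-1, Mul(Rational(739, 7), Add(-96, Rational(483, 2)))) = Mul(-1, Mul(Rational(739, 7), Rational(291, 2))) = Mul(-1, Rational(215049, 14)) = Rational(-215049, 14)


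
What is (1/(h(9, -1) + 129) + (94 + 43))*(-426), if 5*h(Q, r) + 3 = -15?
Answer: -12198368/209 ≈ -58365.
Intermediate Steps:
h(Q, r) = -18/5 (h(Q, r) = -3/5 + (1/5)*(-15) = -3/5 - 3 = -18/5)
(1/(h(9, -1) + 129) + (94 + 43))*(-426) = (1/(-18/5 + 129) + (94 + 43))*(-426) = (1/(627/5) + 137)*(-426) = (5/627 + 137)*(-426) = (85904/627)*(-426) = -12198368/209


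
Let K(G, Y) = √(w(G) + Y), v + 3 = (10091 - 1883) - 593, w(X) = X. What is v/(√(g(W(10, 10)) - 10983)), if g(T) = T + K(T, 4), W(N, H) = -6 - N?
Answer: 7612/√(-10999 + 2*I*√3) ≈ 0.01143 - 72.581*I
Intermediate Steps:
v = 7612 (v = -3 + ((10091 - 1883) - 593) = -3 + (8208 - 593) = -3 + 7615 = 7612)
K(G, Y) = √(G + Y)
g(T) = T + √(4 + T) (g(T) = T + √(T + 4) = T + √(4 + T))
v/(√(g(W(10, 10)) - 10983)) = 7612/(√(((-6 - 1*10) + √(4 + (-6 - 1*10))) - 10983)) = 7612/(√(((-6 - 10) + √(4 + (-6 - 10))) - 10983)) = 7612/(√((-16 + √(4 - 16)) - 10983)) = 7612/(√((-16 + √(-12)) - 10983)) = 7612/(√((-16 + 2*I*√3) - 10983)) = 7612/(√(-10999 + 2*I*√3)) = 7612/√(-10999 + 2*I*√3)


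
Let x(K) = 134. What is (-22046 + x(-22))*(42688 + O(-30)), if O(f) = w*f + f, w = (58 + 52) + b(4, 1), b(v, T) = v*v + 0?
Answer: -851894736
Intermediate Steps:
b(v, T) = v² (b(v, T) = v² + 0 = v²)
w = 126 (w = (58 + 52) + 4² = 110 + 16 = 126)
O(f) = 127*f (O(f) = 126*f + f = 127*f)
(-22046 + x(-22))*(42688 + O(-30)) = (-22046 + 134)*(42688 + 127*(-30)) = -21912*(42688 - 3810) = -21912*38878 = -851894736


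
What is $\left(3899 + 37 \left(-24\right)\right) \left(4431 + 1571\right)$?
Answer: $18072022$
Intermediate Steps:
$\left(3899 + 37 \left(-24\right)\right) \left(4431 + 1571\right) = \left(3899 - 888\right) 6002 = 3011 \cdot 6002 = 18072022$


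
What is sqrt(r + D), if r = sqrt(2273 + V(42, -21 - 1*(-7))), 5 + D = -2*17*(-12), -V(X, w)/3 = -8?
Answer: sqrt(403 + sqrt(2297)) ≈ 21.235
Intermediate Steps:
V(X, w) = 24 (V(X, w) = -3*(-8) = 24)
D = 403 (D = -5 - 2*17*(-12) = -5 - 34*(-12) = -5 + 408 = 403)
r = sqrt(2297) (r = sqrt(2273 + 24) = sqrt(2297) ≈ 47.927)
sqrt(r + D) = sqrt(sqrt(2297) + 403) = sqrt(403 + sqrt(2297))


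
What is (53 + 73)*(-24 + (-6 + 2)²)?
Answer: -1008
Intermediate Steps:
(53 + 73)*(-24 + (-6 + 2)²) = 126*(-24 + (-4)²) = 126*(-24 + 16) = 126*(-8) = -1008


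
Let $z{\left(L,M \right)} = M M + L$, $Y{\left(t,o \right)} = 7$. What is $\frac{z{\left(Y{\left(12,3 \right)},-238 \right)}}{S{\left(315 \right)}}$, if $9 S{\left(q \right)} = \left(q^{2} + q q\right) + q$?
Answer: $\frac{8093}{3155} \approx 2.5651$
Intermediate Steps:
$z{\left(L,M \right)} = L + M^{2}$ ($z{\left(L,M \right)} = M^{2} + L = L + M^{2}$)
$S{\left(q \right)} = \frac{q}{9} + \frac{2 q^{2}}{9}$ ($S{\left(q \right)} = \frac{\left(q^{2} + q q\right) + q}{9} = \frac{\left(q^{2} + q^{2}\right) + q}{9} = \frac{2 q^{2} + q}{9} = \frac{q + 2 q^{2}}{9} = \frac{q}{9} + \frac{2 q^{2}}{9}$)
$\frac{z{\left(Y{\left(12,3 \right)},-238 \right)}}{S{\left(315 \right)}} = \frac{7 + \left(-238\right)^{2}}{\frac{1}{9} \cdot 315 \left(1 + 2 \cdot 315\right)} = \frac{7 + 56644}{\frac{1}{9} \cdot 315 \left(1 + 630\right)} = \frac{56651}{\frac{1}{9} \cdot 315 \cdot 631} = \frac{56651}{22085} = 56651 \cdot \frac{1}{22085} = \frac{8093}{3155}$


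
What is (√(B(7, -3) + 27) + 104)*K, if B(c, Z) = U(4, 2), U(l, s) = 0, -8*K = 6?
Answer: -78 - 9*√3/4 ≈ -81.897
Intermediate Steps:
K = -¾ (K = -⅛*6 = -¾ ≈ -0.75000)
B(c, Z) = 0
(√(B(7, -3) + 27) + 104)*K = (√(0 + 27) + 104)*(-¾) = (√27 + 104)*(-¾) = (3*√3 + 104)*(-¾) = (104 + 3*√3)*(-¾) = -78 - 9*√3/4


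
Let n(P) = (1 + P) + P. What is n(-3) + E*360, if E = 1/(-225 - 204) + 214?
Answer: 11015885/143 ≈ 77034.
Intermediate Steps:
E = 91805/429 (E = 1/(-429) + 214 = -1/429 + 214 = 91805/429 ≈ 214.00)
n(P) = 1 + 2*P
n(-3) + E*360 = (1 + 2*(-3)) + (91805/429)*360 = (1 - 6) + 11016600/143 = -5 + 11016600/143 = 11015885/143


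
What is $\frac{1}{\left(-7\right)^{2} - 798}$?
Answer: $- \frac{1}{749} \approx -0.0013351$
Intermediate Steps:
$\frac{1}{\left(-7\right)^{2} - 798} = \frac{1}{49 - 798} = \frac{1}{-749} = - \frac{1}{749}$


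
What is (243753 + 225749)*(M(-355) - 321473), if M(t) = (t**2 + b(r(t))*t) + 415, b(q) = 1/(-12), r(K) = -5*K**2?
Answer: -549326964791/6 ≈ -9.1554e+10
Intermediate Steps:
b(q) = -1/12
M(t) = 415 + t**2 - t/12 (M(t) = (t**2 - t/12) + 415 = 415 + t**2 - t/12)
(243753 + 225749)*(M(-355) - 321473) = (243753 + 225749)*((415 + (-355)**2 - 1/12*(-355)) - 321473) = 469502*((415 + 126025 + 355/12) - 321473) = 469502*(1517635/12 - 321473) = 469502*(-2340041/12) = -549326964791/6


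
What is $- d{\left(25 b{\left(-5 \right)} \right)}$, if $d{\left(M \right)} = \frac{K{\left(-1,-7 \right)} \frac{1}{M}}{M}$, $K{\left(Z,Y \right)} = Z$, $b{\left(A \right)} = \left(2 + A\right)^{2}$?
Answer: $\frac{1}{50625} \approx 1.9753 \cdot 10^{-5}$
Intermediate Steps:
$d{\left(M \right)} = - \frac{1}{M^{2}}$ ($d{\left(M \right)} = \frac{\left(-1\right) \frac{1}{M}}{M} = - \frac{1}{M^{2}}$)
$- d{\left(25 b{\left(-5 \right)} \right)} = - \frac{-1}{625 \left(2 - 5\right)^{4}} = - \frac{-1}{50625} = \left(-1\right) \left(- \frac{1}{50625}\right) = \frac{1}{50625}$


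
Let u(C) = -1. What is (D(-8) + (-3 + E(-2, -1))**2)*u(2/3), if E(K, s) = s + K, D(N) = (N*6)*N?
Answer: -420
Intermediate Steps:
D(N) = 6*N**2 (D(N) = (6*N)*N = 6*N**2)
E(K, s) = K + s
(D(-8) + (-3 + E(-2, -1))**2)*u(2/3) = (6*(-8)**2 + (-3 + (-2 - 1))**2)*(-1) = (6*64 + (-3 - 3)**2)*(-1) = (384 + (-6)**2)*(-1) = (384 + 36)*(-1) = 420*(-1) = -420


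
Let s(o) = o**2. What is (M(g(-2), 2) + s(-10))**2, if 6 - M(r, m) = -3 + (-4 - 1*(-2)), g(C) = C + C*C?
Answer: 12321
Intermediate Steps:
g(C) = C + C**2
M(r, m) = 11 (M(r, m) = 6 - (-3 + (-4 - 1*(-2))) = 6 - (-3 + (-4 + 2)) = 6 - (-3 - 2) = 6 - 1*(-5) = 6 + 5 = 11)
(M(g(-2), 2) + s(-10))**2 = (11 + (-10)**2)**2 = (11 + 100)**2 = 111**2 = 12321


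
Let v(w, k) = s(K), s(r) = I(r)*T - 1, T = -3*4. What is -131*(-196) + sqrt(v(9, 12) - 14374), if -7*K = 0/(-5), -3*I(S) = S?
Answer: 25676 + 25*I*sqrt(23) ≈ 25676.0 + 119.9*I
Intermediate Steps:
I(S) = -S/3
T = -12
K = 0 (K = -0/(-5) = -0*(-1)/5 = -1/7*0 = 0)
s(r) = -1 + 4*r (s(r) = -r/3*(-12) - 1 = 4*r - 1 = -1 + 4*r)
v(w, k) = -1 (v(w, k) = -1 + 4*0 = -1 + 0 = -1)
-131*(-196) + sqrt(v(9, 12) - 14374) = -131*(-196) + sqrt(-1 - 14374) = 25676 + sqrt(-14375) = 25676 + 25*I*sqrt(23)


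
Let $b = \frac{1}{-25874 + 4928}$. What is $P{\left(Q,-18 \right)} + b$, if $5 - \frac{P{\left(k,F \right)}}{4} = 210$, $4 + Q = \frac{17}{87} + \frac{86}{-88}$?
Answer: $- \frac{17175721}{20946} \approx -820.0$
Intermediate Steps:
$Q = - \frac{18305}{3828}$ ($Q = -4 + \left(\frac{17}{87} + \frac{86}{-88}\right) = -4 + \left(17 \cdot \frac{1}{87} + 86 \left(- \frac{1}{88}\right)\right) = -4 + \left(\frac{17}{87} - \frac{43}{44}\right) = -4 - \frac{2993}{3828} = - \frac{18305}{3828} \approx -4.7819$)
$b = - \frac{1}{20946}$ ($b = \frac{1}{-20946} = - \frac{1}{20946} \approx -4.7742 \cdot 10^{-5}$)
$P{\left(k,F \right)} = -820$ ($P{\left(k,F \right)} = 20 - 840 = -820$)
$P{\left(Q,-18 \right)} + b = -820 - \frac{1}{20946} = - \frac{17175721}{20946}$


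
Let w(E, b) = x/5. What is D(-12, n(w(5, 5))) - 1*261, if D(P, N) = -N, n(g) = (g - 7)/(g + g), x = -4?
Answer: -2127/8 ≈ -265.88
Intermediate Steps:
w(E, b) = -⅘ (w(E, b) = -4/5 = -4*⅕ = -⅘)
n(g) = (-7 + g)/(2*g) (n(g) = (-7 + g)/((2*g)) = (-7 + g)*(1/(2*g)) = (-7 + g)/(2*g))
D(-12, n(w(5, 5))) - 1*261 = -(-7 - ⅘)/(2*(-⅘)) - 1*261 = -(-5)*(-39)/(2*4*5) - 261 = -1*39/8 - 261 = -39/8 - 261 = -2127/8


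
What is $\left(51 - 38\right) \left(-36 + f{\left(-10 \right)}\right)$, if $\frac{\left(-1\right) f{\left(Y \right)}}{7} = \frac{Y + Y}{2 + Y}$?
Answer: $- \frac{1391}{2} \approx -695.5$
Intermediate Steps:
$f{\left(Y \right)} = - \frac{14 Y}{2 + Y}$ ($f{\left(Y \right)} = - 7 \frac{Y + Y}{2 + Y} = - 7 \frac{2 Y}{2 + Y} = - \frac{14 Y}{2 + Y}$)
$\left(51 - 38\right) \left(-36 + f{\left(-10 \right)}\right) = \left(51 - 38\right) \left(-36 - - \frac{140}{2 - 10}\right) = \left(51 - 38\right) \left(-36 - - \frac{140}{-8}\right) = 13 \left(-36 - \left(-140\right) \left(- \frac{1}{8}\right)\right) = 13 \left(-36 - \frac{35}{2}\right) = 13 \left(- \frac{107}{2}\right) = - \frac{1391}{2}$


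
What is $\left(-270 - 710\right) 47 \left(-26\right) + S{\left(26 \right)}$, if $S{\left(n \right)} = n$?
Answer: $1197586$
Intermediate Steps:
$\left(-270 - 710\right) 47 \left(-26\right) + S{\left(26 \right)} = \left(-270 - 710\right) 47 \left(-26\right) + 26 = \left(-980\right) \left(-1222\right) + 26 = 1197560 + 26 = 1197586$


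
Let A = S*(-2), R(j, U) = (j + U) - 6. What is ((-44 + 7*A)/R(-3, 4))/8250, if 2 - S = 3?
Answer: 1/1375 ≈ 0.00072727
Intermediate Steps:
R(j, U) = -6 + U + j (R(j, U) = (U + j) - 6 = -6 + U + j)
S = -1 (S = 2 - 1*3 = 2 - 3 = -1)
A = 2 (A = -1*(-2) = 2)
((-44 + 7*A)/R(-3, 4))/8250 = ((-44 + 7*2)/(-6 + 4 - 3))/8250 = ((-44 + 14)/(-5))*(1/8250) = -30*(-1/5)*(1/8250) = 6*(1/8250) = 1/1375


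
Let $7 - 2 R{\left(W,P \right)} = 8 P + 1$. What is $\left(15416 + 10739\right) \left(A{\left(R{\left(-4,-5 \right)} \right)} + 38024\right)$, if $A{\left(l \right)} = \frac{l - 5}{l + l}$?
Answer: $\frac{22874142955}{23} \approx 9.9453 \cdot 10^{8}$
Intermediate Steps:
$R{\left(W,P \right)} = 3 - 4 P$ ($R{\left(W,P \right)} = \frac{7}{2} - \frac{8 P + 1}{2} = \frac{7}{2} - \frac{1 + 8 P}{2} = \frac{7}{2} - \left(\frac{1}{2} + 4 P\right) = 3 - 4 P$)
$A{\left(l \right)} = \frac{-5 + l}{2 l}$
$\left(15416 + 10739\right) \left(A{\left(R{\left(-4,-5 \right)} \right)} + 38024\right) = \left(15416 + 10739\right) \left(\frac{-5 + \left(3 - -20\right)}{2 \left(3 - -20\right)} + 38024\right) = 26155 \left(\frac{-5 + \left(3 + 20\right)}{2 \left(3 + 20\right)} + 38024\right) = 26155 \left(\frac{-5 + 23}{2 \cdot 23} + 38024\right) = 26155 \left(\frac{1}{2} \cdot \frac{1}{23} \cdot 18 + 38024\right) = 26155 \left(\frac{9}{23} + 38024\right) = 26155 \cdot \frac{874561}{23} = \frac{22874142955}{23}$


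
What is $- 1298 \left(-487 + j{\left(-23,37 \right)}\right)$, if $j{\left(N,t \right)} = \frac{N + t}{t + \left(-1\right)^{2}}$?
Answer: $\frac{12001308}{19} \approx 6.3165 \cdot 10^{5}$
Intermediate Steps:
$j{\left(N,t \right)} = \frac{N + t}{1 + t}$ ($j{\left(N,t \right)} = \frac{N + t}{t + 1} = \frac{N + t}{1 + t}$)
$- 1298 \left(-487 + j{\left(-23,37 \right)}\right) = - 1298 \left(-487 + \frac{-23 + 37}{1 + 37}\right) = - 1298 \left(-487 + \frac{1}{38} \cdot 14\right) = - 1298 \left(-487 + \frac{7}{19}\right) = \left(-1298\right) \left(- \frac{9246}{19}\right) = \frac{12001308}{19}$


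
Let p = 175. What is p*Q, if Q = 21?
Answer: 3675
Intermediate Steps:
p*Q = 175*21 = 3675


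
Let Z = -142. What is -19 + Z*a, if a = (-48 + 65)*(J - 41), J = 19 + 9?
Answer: 31363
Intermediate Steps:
J = 28
a = -221 (a = (-48 + 65)*(28 - 41) = 17*(-13) = -221)
-19 + Z*a = -19 - 142*(-221) = -19 + 31382 = 31363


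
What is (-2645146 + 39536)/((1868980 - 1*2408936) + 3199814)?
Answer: -1302805/1329929 ≈ -0.97960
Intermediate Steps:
(-2645146 + 39536)/((1868980 - 1*2408936) + 3199814) = -2605610/((1868980 - 2408936) + 3199814) = -2605610/(-539956 + 3199814) = -2605610/2659858 = -2605610*1/2659858 = -1302805/1329929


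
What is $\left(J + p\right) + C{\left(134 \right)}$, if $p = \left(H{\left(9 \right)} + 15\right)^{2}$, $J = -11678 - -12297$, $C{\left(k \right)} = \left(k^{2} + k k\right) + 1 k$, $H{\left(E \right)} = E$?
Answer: $37241$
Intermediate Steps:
$C{\left(k \right)} = k + 2 k^{2}$ ($C{\left(k \right)} = \left(k^{2} + k^{2}\right) + k = 2 k^{2} + k = k + 2 k^{2}$)
$J = 619$ ($J = -11678 + 12297 = 619$)
$p = 576$ ($p = \left(9 + 15\right)^{2} = 24^{2} = 576$)
$\left(J + p\right) + C{\left(134 \right)} = \left(619 + 576\right) + 134 \left(1 + 2 \cdot 134\right) = 1195 + 134 \left(1 + 268\right) = 1195 + 134 \cdot 269 = 1195 + 36046 = 37241$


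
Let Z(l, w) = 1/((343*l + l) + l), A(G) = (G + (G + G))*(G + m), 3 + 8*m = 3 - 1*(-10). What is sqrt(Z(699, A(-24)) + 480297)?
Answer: 2*sqrt(775889571812405)/80385 ≈ 693.03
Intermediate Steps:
m = 5/4 (m = -3/8 + (3 - 1*(-10))/8 = -3/8 + (3 + 10)/8 = -3/8 + (1/8)*13 = -3/8 + 13/8 = 5/4 ≈ 1.2500)
A(G) = 3*G*(5/4 + G) (A(G) = (G + (G + G))*(G + 5/4) = (G + 2*G)*(5/4 + G) = (3*G)*(5/4 + G) = 3*G*(5/4 + G))
Z(l, w) = 1/(345*l) (Z(l, w) = 1/(344*l + l) = 1/(345*l))
sqrt(Z(699, A(-24)) + 480297) = sqrt((1/345)/699 + 480297) = sqrt((1/345)*(1/699) + 480297) = sqrt(1/241155 + 480297) = sqrt(115826023036/241155) = 2*sqrt(775889571812405)/80385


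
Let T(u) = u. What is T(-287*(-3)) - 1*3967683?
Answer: -3966822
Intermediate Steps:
T(-287*(-3)) - 1*3967683 = -287*(-3) - 1*3967683 = 861 - 3967683 = -3966822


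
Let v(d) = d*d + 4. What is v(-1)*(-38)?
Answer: -190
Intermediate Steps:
v(d) = 4 + d² (v(d) = d² + 4 = 4 + d²)
v(-1)*(-38) = (4 + (-1)²)*(-38) = (4 + 1)*(-38) = 5*(-38) = -190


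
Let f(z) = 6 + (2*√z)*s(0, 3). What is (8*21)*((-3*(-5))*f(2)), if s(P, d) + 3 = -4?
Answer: 15120 - 35280*√2 ≈ -34773.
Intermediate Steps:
s(P, d) = -7 (s(P, d) = -3 - 4 = -7)
f(z) = 6 - 14*√z (f(z) = 6 + (2*√z)*(-7) = 6 - 14*√z)
(8*21)*((-3*(-5))*f(2)) = (8*21)*((-3*(-5))*(6 - 14*√2)) = 168*(15*(6 - 14*√2)) = 168*(90 - 210*√2) = 15120 - 35280*√2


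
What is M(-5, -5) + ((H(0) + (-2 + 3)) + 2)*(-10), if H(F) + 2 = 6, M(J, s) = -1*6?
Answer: -76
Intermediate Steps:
M(J, s) = -6
H(F) = 4 (H(F) = -2 + 6 = 4)
M(-5, -5) + ((H(0) + (-2 + 3)) + 2)*(-10) = -6 + ((4 + (-2 + 3)) + 2)*(-10) = -6 + ((4 + 1) + 2)*(-10) = -6 + (5 + 2)*(-10) = -6 + 7*(-10) = -6 - 70 = -76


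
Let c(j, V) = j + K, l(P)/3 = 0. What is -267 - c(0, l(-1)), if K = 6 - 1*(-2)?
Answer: -275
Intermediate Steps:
K = 8 (K = 6 + 2 = 8)
l(P) = 0 (l(P) = 3*0 = 0)
c(j, V) = 8 + j (c(j, V) = j + 8 = 8 + j)
-267 - c(0, l(-1)) = -267 - (8 + 0) = -267 - 1*8 = -267 - 8 = -275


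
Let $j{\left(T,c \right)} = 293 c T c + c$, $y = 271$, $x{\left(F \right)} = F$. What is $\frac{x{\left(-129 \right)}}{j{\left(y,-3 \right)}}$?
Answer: $- \frac{43}{238208} \approx -0.00018051$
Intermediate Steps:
$j{\left(T,c \right)} = c + 293 T c^{2}$ ($j{\left(T,c \right)} = 293 T c c + c = 293 T c^{2} + c = c + 293 T c^{2}$)
$\frac{x{\left(-129 \right)}}{j{\left(y,-3 \right)}} = - \frac{129}{\left(-3\right) \left(1 + 293 \cdot 271 \left(-3\right)\right)} = - \frac{129}{\left(-3\right) \left(1 - 238209\right)} = - \frac{129}{\left(-3\right) \left(-238208\right)} = - \frac{129}{714624} = \left(-129\right) \frac{1}{714624} = - \frac{43}{238208}$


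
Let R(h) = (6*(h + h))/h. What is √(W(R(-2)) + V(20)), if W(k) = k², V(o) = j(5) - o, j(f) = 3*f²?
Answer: √199 ≈ 14.107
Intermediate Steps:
R(h) = 12 (R(h) = (6*(2*h))/h = (12*h)/h = 12)
V(o) = 75 - o (V(o) = 3*5² - o = 3*25 - o = 75 - o)
√(W(R(-2)) + V(20)) = √(12² + (75 - 1*20)) = √(144 + (75 - 20)) = √(144 + 55) = √199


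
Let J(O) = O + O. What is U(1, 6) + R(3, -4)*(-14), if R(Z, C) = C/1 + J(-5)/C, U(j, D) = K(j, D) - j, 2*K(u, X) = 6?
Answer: 23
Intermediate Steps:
K(u, X) = 3 (K(u, X) = (½)*6 = 3)
J(O) = 2*O
U(j, D) = 3 - j
R(Z, C) = C - 10/C (R(Z, C) = C/1 + (2*(-5))/C = C*1 - 10/C = C - 10/C)
U(1, 6) + R(3, -4)*(-14) = (3 - 1*1) + (-4 - 10/(-4))*(-14) = (3 - 1) + (-4 - 10*(-¼))*(-14) = 2 + (-4 + 5/2)*(-14) = 2 - 3/2*(-14) = 2 + 21 = 23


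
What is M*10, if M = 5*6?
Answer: 300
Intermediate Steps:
M = 30
M*10 = 30*10 = 300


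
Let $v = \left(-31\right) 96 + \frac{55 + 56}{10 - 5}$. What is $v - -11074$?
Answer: $\frac{40601}{5} \approx 8120.2$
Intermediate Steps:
$v = - \frac{14769}{5}$ ($v = -2976 + \frac{111}{5} = - \frac{14769}{5} \approx -2953.8$)
$v - -11074 = - \frac{14769}{5} - -11074 = - \frac{14769}{5} + 11074 = \frac{40601}{5}$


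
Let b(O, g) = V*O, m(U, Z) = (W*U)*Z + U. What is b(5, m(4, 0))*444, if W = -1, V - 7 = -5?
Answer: 4440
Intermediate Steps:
V = 2 (V = 7 - 5 = 2)
m(U, Z) = U - U*Z (m(U, Z) = (-U)*Z + U = -U*Z + U = U - U*Z)
b(O, g) = 2*O
b(5, m(4, 0))*444 = (2*5)*444 = 10*444 = 4440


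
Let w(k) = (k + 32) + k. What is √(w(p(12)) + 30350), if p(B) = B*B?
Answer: √30670 ≈ 175.13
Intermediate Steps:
p(B) = B²
w(k) = 32 + 2*k (w(k) = (32 + k) + k = 32 + 2*k)
√(w(p(12)) + 30350) = √((32 + 2*12²) + 30350) = √((32 + 2*144) + 30350) = √((32 + 288) + 30350) = √(320 + 30350) = √30670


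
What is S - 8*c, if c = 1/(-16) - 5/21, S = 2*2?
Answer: 269/42 ≈ 6.4048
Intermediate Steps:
S = 4
c = -101/336 (c = 1*(-1/16) - 5*1/21 = -1/16 - 5/21 = -101/336 ≈ -0.30060)
S - 8*c = 4 - 8*(-101/336) = 4 + 101/42 = 269/42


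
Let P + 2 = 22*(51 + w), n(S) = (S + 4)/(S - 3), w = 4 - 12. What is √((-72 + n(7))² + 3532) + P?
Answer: 944 + √133241/4 ≈ 1035.3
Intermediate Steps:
w = -8
n(S) = (4 + S)/(-3 + S)
P = 944 (P = -2 + 22*(51 - 8) = -2 + 22*43 = -2 + 946 = 944)
√((-72 + n(7))² + 3532) + P = √((-72 + (4 + 7)/(-3 + 7))² + 3532) + 944 = √((-72 + 11/4)² + 3532) + 944 = √((-277/4)² + 3532) + 944 = √(76729/16 + 3532) + 944 = √(133241/16) + 944 = √133241/4 + 944 = 944 + √133241/4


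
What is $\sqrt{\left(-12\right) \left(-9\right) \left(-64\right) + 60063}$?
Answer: $\sqrt{53151} \approx 230.54$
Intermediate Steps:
$\sqrt{\left(-12\right) \left(-9\right) \left(-64\right) + 60063} = \sqrt{108 \left(-64\right) + 60063} = \sqrt{-6912 + 60063} = \sqrt{53151}$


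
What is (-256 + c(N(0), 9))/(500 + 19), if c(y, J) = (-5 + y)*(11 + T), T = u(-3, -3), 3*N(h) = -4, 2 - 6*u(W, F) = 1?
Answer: -5881/9342 ≈ -0.62952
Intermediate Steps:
u(W, F) = ⅙ (u(W, F) = ⅓ - ⅙*1 = ⅓ - ⅙ = ⅙)
N(h) = -4/3 (N(h) = (⅓)*(-4) = -4/3)
T = ⅙ ≈ 0.16667
c(y, J) = -335/6 + 67*y/6 (c(y, J) = (-5 + y)*(11 + ⅙) = (-5 + y)*(67/6) = -335/6 + 67*y/6)
(-256 + c(N(0), 9))/(500 + 19) = (-256 + (-335/6 + (67/6)*(-4/3)))/(500 + 19) = (-256 + (-335/6 - 134/9))/519 = (-256 - 1273/18)*(1/519) = -5881/18*1/519 = -5881/9342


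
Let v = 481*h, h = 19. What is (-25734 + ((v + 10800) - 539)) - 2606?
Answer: -8940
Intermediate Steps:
v = 9139 (v = 481*19 = 9139)
(-25734 + ((v + 10800) - 539)) - 2606 = (-25734 + ((9139 + 10800) - 539)) - 2606 = (-25734 + (19939 - 539)) - 2606 = (-25734 + 19400) - 2606 = -6334 - 2606 = -8940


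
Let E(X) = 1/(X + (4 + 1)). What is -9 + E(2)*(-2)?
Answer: -65/7 ≈ -9.2857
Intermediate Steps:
E(X) = 1/(5 + X) (E(X) = 1/(X + 5) = 1/(5 + X))
-9 + E(2)*(-2) = -9 - 2/(5 + 2) = -9 - 2/7 = -65/7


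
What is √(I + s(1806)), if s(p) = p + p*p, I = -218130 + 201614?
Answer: √3246926 ≈ 1801.9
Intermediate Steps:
I = -16516
s(p) = p + p²
√(I + s(1806)) = √(-16516 + 1806*(1 + 1806)) = √(-16516 + 1806*1807) = √(-16516 + 3263442) = √3246926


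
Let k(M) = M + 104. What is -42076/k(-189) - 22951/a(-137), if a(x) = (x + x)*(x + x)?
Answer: 3156946941/6381460 ≈ 494.71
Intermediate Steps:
a(x) = 4*x² (a(x) = (2*x)*(2*x) = 4*x²)
k(M) = 104 + M
-42076/k(-189) - 22951/a(-137) = -42076/(104 - 189) - 22951/(4*(-137)²) = -42076/(-85) - 22951/(4*18769) = -42076*(-1/85) - 22951/75076 = 42076/85 - 22951*1/75076 = 42076/85 - 22951/75076 = 3156946941/6381460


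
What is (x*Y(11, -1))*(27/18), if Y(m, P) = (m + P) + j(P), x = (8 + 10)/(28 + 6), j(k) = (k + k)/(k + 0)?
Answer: 162/17 ≈ 9.5294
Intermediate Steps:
j(k) = 2 (j(k) = (2*k)/k = 2)
x = 9/17 (x = 18/34 = 18*(1/34) = 9/17 ≈ 0.52941)
Y(m, P) = 2 + P + m (Y(m, P) = (m + P) + 2 = (P + m) + 2 = 2 + P + m)
(x*Y(11, -1))*(27/18) = (9*(2 - 1 + 11)/17)*(27/18) = ((9/17)*12)*(27*(1/18)) = (108/17)*(3/2) = 162/17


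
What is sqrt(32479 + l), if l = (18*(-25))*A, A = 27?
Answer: sqrt(20329) ≈ 142.58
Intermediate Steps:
l = -12150 (l = (18*(-25))*27 = -450*27 = -12150)
sqrt(32479 + l) = sqrt(32479 - 12150) = sqrt(20329)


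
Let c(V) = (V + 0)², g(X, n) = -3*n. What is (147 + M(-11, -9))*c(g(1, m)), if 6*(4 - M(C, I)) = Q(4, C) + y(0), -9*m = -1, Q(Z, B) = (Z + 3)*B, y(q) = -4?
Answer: 329/18 ≈ 18.278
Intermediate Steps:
Q(Z, B) = B*(3 + Z) (Q(Z, B) = (3 + Z)*B = B*(3 + Z))
m = ⅑ (m = -⅑*(-1) = ⅑ ≈ 0.11111)
M(C, I) = 14/3 - 7*C/6 (M(C, I) = 4 - (C*(3 + 4) - 4)/6 = 4 - (C*7 - 4)/6 = 4 - (7*C - 4)/6 = 4 - (-4 + 7*C)/6 = 4 + (⅔ - 7*C/6) = 14/3 - 7*C/6)
c(V) = V²
(147 + M(-11, -9))*c(g(1, m)) = (147 + (14/3 - 7/6*(-11)))*(-3*⅑)² = (147 + (14/3 + 77/6))*(-⅓)² = (147 + 35/2)*(⅑) = (329/2)*(⅑) = 329/18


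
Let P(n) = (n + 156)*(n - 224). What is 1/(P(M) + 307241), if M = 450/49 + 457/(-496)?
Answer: 590684416/160550049768497 ≈ 3.6791e-6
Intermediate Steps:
M = 200807/24304 (M = 450*(1/49) + 457*(-1/496) = 450/49 - 457/496 = 200807/24304 ≈ 8.2623)
P(n) = (-224 + n)*(156 + n) (P(n) = (156 + n)*(-224 + n) = (-224 + n)*(156 + n))
1/(P(M) + 307241) = 1/((-34944 + (200807/24304)² - 68*200807/24304) + 307241) = 1/((-34944 + 40323451249/590684416 - 3413719/6076) + 307241) = 1/(-20932420887759/590684416 + 307241) = 1/(160550049768497/590684416) = 590684416/160550049768497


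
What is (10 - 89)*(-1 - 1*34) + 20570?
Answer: 23335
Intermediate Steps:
(10 - 89)*(-1 - 1*34) + 20570 = -79*(-1 - 34) + 20570 = -79*(-35) + 20570 = 2765 + 20570 = 23335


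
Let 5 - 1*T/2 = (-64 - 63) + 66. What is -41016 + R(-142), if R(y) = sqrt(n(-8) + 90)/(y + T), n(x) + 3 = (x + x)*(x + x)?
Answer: -41016 - 7*sqrt(7)/10 ≈ -41018.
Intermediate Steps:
n(x) = -3 + 4*x**2 (n(x) = -3 + (x + x)*(x + x) = -3 + (2*x)*(2*x) = -3 + 4*x**2)
T = 132 (T = 10 - 2*((-64 - 63) + 66) = 10 - 2*(-127 + 66) = 10 - 2*(-61) = 10 + 122 = 132)
R(y) = 7*sqrt(7)/(132 + y) (R(y) = sqrt((-3 + 4*(-8)**2) + 90)/(y + 132) = sqrt((-3 + 4*64) + 90)/(132 + y) = sqrt((-3 + 256) + 90)/(132 + y) = sqrt(253 + 90)/(132 + y) = sqrt(343)/(132 + y) = (7*sqrt(7))/(132 + y) = 7*sqrt(7)/(132 + y))
-41016 + R(-142) = -41016 + 7*sqrt(7)/(132 - 142) = -41016 + 7*sqrt(7)/(-10) = -41016 + 7*sqrt(7)*(-1/10) = -41016 - 7*sqrt(7)/10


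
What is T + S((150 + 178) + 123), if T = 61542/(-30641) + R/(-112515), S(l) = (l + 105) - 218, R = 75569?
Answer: 6840470219/20399835 ≈ 335.32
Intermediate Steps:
S(l) = -113 + l (S(l) = (105 + l) - 218 = -113 + l)
T = -54674011/20399835 (T = 61542/(-30641) + 75569/(-112515) = 61542*(-1/30641) + 75569*(-1/112515) = -4734/2357 - 5813/8655 = -54674011/20399835 ≈ -2.6801)
T + S((150 + 178) + 123) = -54674011/20399835 + (-113 + ((150 + 178) + 123)) = -54674011/20399835 + (-113 + (328 + 123)) = -54674011/20399835 + (-113 + 451) = -54674011/20399835 + 338 = 6840470219/20399835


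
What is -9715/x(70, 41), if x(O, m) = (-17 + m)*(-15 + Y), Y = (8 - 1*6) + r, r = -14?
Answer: 9715/648 ≈ 14.992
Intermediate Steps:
Y = -12 (Y = (8 - 1*6) - 14 = (8 - 6) - 14 = 2 - 14 = -12)
x(O, m) = 459 - 27*m (x(O, m) = (-17 + m)*(-15 - 12) = (-17 + m)*(-27) = 459 - 27*m)
-9715/x(70, 41) = -9715/(459 - 27*41) = -9715/(459 - 1107) = -9715/(-648) = -9715*(-1/648) = 9715/648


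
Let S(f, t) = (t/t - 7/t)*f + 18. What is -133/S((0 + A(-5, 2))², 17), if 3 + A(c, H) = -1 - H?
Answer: -2261/666 ≈ -3.3949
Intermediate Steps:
A(c, H) = -4 - H (A(c, H) = -3 + (-1 - H) = -4 - H)
S(f, t) = 18 + f*(1 - 7/t) (S(f, t) = (1 - 7/t)*f + 18 = f*(1 - 7/t) + 18 = 18 + f*(1 - 7/t))
-133/S((0 + A(-5, 2))², 17) = -133/(18 + (0 + (-4 - 1*2))² - 7*(0 + (-4 - 1*2))²/17) = -133/(18 + (0 + (-4 - 2))² - 7*(0 + (-4 - 2))²*1/17) = -133/(18 + (0 - 6)² - 7*(0 - 6)²*1/17) = -133/(18 + (-6)² - 7*(-6)²*1/17) = -133/(18 + 36 - 7*36*1/17) = -133/(18 + 36 - 252/17) = -133/666/17 = -133*17/666 = -2261/666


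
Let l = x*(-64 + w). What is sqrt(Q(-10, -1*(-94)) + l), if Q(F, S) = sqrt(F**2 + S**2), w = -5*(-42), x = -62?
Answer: sqrt(-9052 + 2*sqrt(2234)) ≈ 94.644*I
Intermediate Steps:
w = 210
l = -9052 (l = -62*(-64 + 210) = -62*146 = -9052)
sqrt(Q(-10, -1*(-94)) + l) = sqrt(sqrt((-10)**2 + (-1*(-94))**2) - 9052) = sqrt(sqrt(100 + 94**2) - 9052) = sqrt(sqrt(100 + 8836) - 9052) = sqrt(sqrt(8936) - 9052) = sqrt(2*sqrt(2234) - 9052) = sqrt(-9052 + 2*sqrt(2234))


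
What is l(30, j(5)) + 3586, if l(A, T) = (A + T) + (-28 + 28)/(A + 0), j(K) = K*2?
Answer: 3626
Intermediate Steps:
j(K) = 2*K
l(A, T) = A + T (l(A, T) = (A + T) + 0/A = (A + T) + 0 = A + T)
l(30, j(5)) + 3586 = (30 + 2*5) + 3586 = (30 + 10) + 3586 = 40 + 3586 = 3626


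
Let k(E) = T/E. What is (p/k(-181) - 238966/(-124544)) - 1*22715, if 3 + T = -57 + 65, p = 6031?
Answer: -10721249311/44480 ≈ -2.4104e+5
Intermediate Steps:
T = 5 (T = -3 + (-57 + 65) = -3 + 8 = 5)
k(E) = 5/E
(p/k(-181) - 238966/(-124544)) - 1*22715 = (6031/((5/(-181))) - 238966/(-124544)) - 1*22715 = (6031/((5*(-1/181))) - 238966*(-1/124544)) - 22715 = (6031/(-5/181) + 17069/8896) - 22715 = (6031*(-181/5) + 17069/8896) - 22715 = (-1091611/5 + 17069/8896) - 22715 = -9710886111/44480 - 22715 = -10721249311/44480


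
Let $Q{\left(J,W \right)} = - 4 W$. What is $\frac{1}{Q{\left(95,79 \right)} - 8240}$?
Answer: $- \frac{1}{8556} \approx -0.00011688$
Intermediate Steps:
$\frac{1}{Q{\left(95,79 \right)} - 8240} = \frac{1}{\left(-4\right) 79 - 8240} = \frac{1}{-316 - 8240} = \frac{1}{-8556} = - \frac{1}{8556}$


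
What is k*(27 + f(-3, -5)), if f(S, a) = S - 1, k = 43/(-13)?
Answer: -989/13 ≈ -76.077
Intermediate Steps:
k = -43/13 (k = 43*(-1/13) = -43/13 ≈ -3.3077)
f(S, a) = -1 + S
k*(27 + f(-3, -5)) = -43*(27 + (-1 - 3))/13 = -43*(27 - 4)/13 = -43/13*23 = -989/13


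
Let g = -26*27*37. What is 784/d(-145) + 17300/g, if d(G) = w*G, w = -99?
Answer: -12665438/20714265 ≈ -0.61144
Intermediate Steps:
d(G) = -99*G
g = -25974 (g = -702*37 = -25974)
784/d(-145) + 17300/g = 784/((-99*(-145))) + 17300/(-25974) = 784/14355 + 17300*(-1/25974) = 784*(1/14355) - 8650/12987 = 784/14355 - 8650/12987 = -12665438/20714265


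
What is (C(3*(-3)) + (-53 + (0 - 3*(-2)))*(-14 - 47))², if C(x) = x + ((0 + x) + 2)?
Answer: 8128201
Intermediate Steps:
C(x) = 2 + 2*x (C(x) = x + (x + 2) = x + (2 + x) = 2 + 2*x)
(C(3*(-3)) + (-53 + (0 - 3*(-2)))*(-14 - 47))² = ((2 + 2*(3*(-3))) + (-53 + (0 - 3*(-2)))*(-14 - 47))² = ((2 + 2*(-9)) + (-53 + (0 + 6))*(-61))² = ((2 - 18) + (-53 + 6)*(-61))² = (-16 - 47*(-61))² = (-16 + 2867)² = 2851² = 8128201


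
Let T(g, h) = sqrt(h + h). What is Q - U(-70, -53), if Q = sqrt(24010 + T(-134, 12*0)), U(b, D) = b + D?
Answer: 123 + 49*sqrt(10) ≈ 277.95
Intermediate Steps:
U(b, D) = D + b
T(g, h) = sqrt(2)*sqrt(h) (T(g, h) = sqrt(2*h) = sqrt(2)*sqrt(h))
Q = 49*sqrt(10) (Q = sqrt(24010 + sqrt(2)*sqrt(12*0)) = sqrt(24010 + sqrt(2)*sqrt(0)) = sqrt(24010 + sqrt(2)*0) = sqrt(24010 + 0) = sqrt(24010) = 49*sqrt(10) ≈ 154.95)
Q - U(-70, -53) = 49*sqrt(10) - (-53 - 70) = 49*sqrt(10) - 1*(-123) = 49*sqrt(10) + 123 = 123 + 49*sqrt(10)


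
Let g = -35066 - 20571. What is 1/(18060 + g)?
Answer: -1/37577 ≈ -2.6612e-5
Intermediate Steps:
g = -55637
1/(18060 + g) = 1/(18060 - 55637) = 1/(-37577) = -1/37577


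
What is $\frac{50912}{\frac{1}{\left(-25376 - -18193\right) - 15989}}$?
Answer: $-1179732864$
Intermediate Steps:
$\frac{50912}{\frac{1}{\left(-25376 - -18193\right) - 15989}} = \frac{50912}{\frac{1}{\left(-25376 + 18193\right) - 15989}} = \frac{50912}{\frac{1}{-7183 - 15989}} = \frac{50912}{\frac{1}{-23172}} = \frac{50912}{- \frac{1}{23172}} = 50912 \left(-23172\right) = -1179732864$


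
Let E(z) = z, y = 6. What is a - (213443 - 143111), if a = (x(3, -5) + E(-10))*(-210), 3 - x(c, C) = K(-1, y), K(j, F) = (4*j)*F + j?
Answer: -74112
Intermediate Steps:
K(j, F) = j + 4*F*j (K(j, F) = 4*F*j + j = j + 4*F*j)
x(c, C) = 28 (x(c, C) = 3 - (-1)*(1 + 4*6) = 3 - (-1)*(1 + 24) = 3 - (-1)*25 = 3 - 1*(-25) = 3 + 25 = 28)
a = -3780 (a = (28 - 10)*(-210) = 18*(-210) = -3780)
a - (213443 - 143111) = -3780 - (213443 - 143111) = -3780 - 1*70332 = -3780 - 70332 = -74112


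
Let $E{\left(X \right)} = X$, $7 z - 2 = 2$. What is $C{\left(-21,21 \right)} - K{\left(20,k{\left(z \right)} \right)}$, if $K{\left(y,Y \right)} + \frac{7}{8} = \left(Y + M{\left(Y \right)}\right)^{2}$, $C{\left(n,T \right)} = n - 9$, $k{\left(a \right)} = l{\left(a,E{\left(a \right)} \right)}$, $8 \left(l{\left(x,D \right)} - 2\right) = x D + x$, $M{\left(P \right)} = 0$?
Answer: $- \frac{645131}{19208} \approx -33.587$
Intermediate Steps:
$z = \frac{4}{7}$ ($z = \frac{2}{7} + \frac{1}{7} \cdot 2 = \frac{2}{7} + \frac{2}{7} = \frac{4}{7} \approx 0.57143$)
$l{\left(x,D \right)} = 2 + \frac{x}{8} + \frac{D x}{8}$ ($l{\left(x,D \right)} = 2 + \frac{x D + x}{8} = 2 + \frac{D x + x}{8} = 2 + \frac{x + D x}{8} = 2 + \left(\frac{x}{8} + \frac{D x}{8}\right) = 2 + \frac{x}{8} + \frac{D x}{8}$)
$k{\left(a \right)} = 2 + \frac{a}{8} + \frac{a^{2}}{8}$ ($k{\left(a \right)} = 2 + \frac{a}{8} + \frac{a a}{8} = 2 + \frac{a}{8} + \frac{a^{2}}{8}$)
$C{\left(n,T \right)} = -9 + n$
$K{\left(y,Y \right)} = - \frac{7}{8} + Y^{2}$ ($K{\left(y,Y \right)} = - \frac{7}{8} + \left(Y + 0\right)^{2} = - \frac{7}{8} + Y^{2}$)
$C{\left(-21,21 \right)} - K{\left(20,k{\left(z \right)} \right)} = \left(-9 - 21\right) - \left(- \frac{7}{8} + \left(2 + \frac{1}{8} \cdot \frac{4}{7} + \frac{\left(\frac{4}{7}\right)^{2}}{8}\right)^{2}\right) = -30 - \left(- \frac{7}{8} + \left(2 + \frac{1}{14} + \frac{1}{8} \cdot \frac{16}{49}\right)^{2}\right) = -30 - \left(- \frac{7}{8} + \left(2 + \frac{1}{14} + \frac{2}{49}\right)^{2}\right) = -30 - \left(- \frac{7}{8} + \left(\frac{207}{98}\right)^{2}\right) = -30 - \left(- \frac{7}{8} + \frac{42849}{9604}\right) = -30 - \frac{68891}{19208} = - \frac{645131}{19208}$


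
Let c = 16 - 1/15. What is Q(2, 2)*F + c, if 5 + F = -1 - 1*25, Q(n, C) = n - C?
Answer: 239/15 ≈ 15.933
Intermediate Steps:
F = -31 (F = -5 + (-1 - 1*25) = -5 + (-1 - 25) = -5 - 26 = -31)
c = 239/15 (c = 16 - 1*1/15 = 16 - 1/15 = 239/15 ≈ 15.933)
Q(2, 2)*F + c = (2 - 1*2)*(-31) + 239/15 = (2 - 2)*(-31) + 239/15 = 0*(-31) + 239/15 = 0 + 239/15 = 239/15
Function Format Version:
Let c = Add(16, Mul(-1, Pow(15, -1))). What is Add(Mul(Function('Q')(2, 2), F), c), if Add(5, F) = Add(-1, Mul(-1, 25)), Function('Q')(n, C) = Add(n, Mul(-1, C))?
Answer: Rational(239, 15) ≈ 15.933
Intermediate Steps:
F = -31 (F = Add(-5, Add(-1, Mul(-1, 25))) = Add(-5, Add(-1, -25)) = Add(-5, -26) = -31)
c = Rational(239, 15) (c = Add(16, Mul(-1, Rational(1, 15))) = Add(16, Rational(-1, 15)) = Rational(239, 15) ≈ 15.933)
Add(Mul(Function('Q')(2, 2), F), c) = Add(Mul(Add(2, Mul(-1, 2)), -31), Rational(239, 15)) = Add(Mul(Add(2, -2), -31), Rational(239, 15)) = Add(Mul(0, -31), Rational(239, 15)) = Add(0, Rational(239, 15)) = Rational(239, 15)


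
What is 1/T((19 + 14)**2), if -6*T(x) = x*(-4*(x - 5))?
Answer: 1/786984 ≈ 1.2707e-6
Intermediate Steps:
T(x) = -x*(20 - 4*x)/6 (T(x) = -x*(-4*(x - 5))/6 = -x*(-4*(-5 + x))/6 = -x*(20 - 4*x)/6)
1/T((19 + 14)**2) = 1/(2*(19 + 14)**2*(-5 + (19 + 14)**2)/3) = 1/((2/3)*33**2*(-5 + 33**2)) = 1/((2/3)*1089*(-5 + 1089)) = 1/((2/3)*1089*1084) = 1/786984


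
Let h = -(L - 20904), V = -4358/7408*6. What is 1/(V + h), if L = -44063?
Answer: 1852/120312347 ≈ 1.5393e-5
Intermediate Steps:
V = -6537/1852 (V = -4358*1/7408*6 = -2179/3704*6 = -6537/1852 ≈ -3.5297)
h = 64967 (h = -(-44063 - 20904) = -1*(-64967) = 64967)
1/(V + h) = 1/(-6537/1852 + 64967) = 1/(120312347/1852) = 1852/120312347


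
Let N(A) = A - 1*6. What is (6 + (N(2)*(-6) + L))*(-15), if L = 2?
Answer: -480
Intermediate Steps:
N(A) = -6 + A (N(A) = A - 6 = -6 + A)
(6 + (N(2)*(-6) + L))*(-15) = (6 + ((-6 + 2)*(-6) + 2))*(-15) = (6 + (-4*(-6) + 2))*(-15) = (6 + (24 + 2))*(-15) = (6 + 26)*(-15) = 32*(-15) = -480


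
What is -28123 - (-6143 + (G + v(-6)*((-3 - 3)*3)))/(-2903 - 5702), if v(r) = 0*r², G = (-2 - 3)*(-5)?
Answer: -242004533/8605 ≈ -28124.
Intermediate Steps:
G = 25 (G = -5*(-5) = 25)
v(r) = 0
-28123 - (-6143 + (G + v(-6)*((-3 - 3)*3)))/(-2903 - 5702) = -28123 - (-6143 + (25 + 0*((-3 - 3)*3)))/(-2903 - 5702) = -28123 - (-6143 + (25 + 0*(-6*3)))/(-8605) = -28123 - (-6143 + (25 + 0*(-18)))*(-1)/8605 = -28123 - (-6143 + (25 + 0))*(-1)/8605 = -28123 - (-6143 + 25)*(-1)/8605 = -28123 - (-6118)*(-1)/8605 = -28123 - 1*6118/8605 = -28123 - 6118/8605 = -242004533/8605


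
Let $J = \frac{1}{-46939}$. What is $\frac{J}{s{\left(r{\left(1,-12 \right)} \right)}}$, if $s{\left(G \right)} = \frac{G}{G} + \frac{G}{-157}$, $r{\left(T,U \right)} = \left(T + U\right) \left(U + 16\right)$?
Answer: $- \frac{157}{9434739} \approx -1.6641 \cdot 10^{-5}$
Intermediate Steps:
$r{\left(T,U \right)} = \left(16 + U\right) \left(T + U\right)$ ($r{\left(T,U \right)} = \left(T + U\right) \left(16 + U\right) = \left(16 + U\right) \left(T + U\right)$)
$s{\left(G \right)} = 1 - \frac{G}{157}$ ($s{\left(G \right)} = 1 + G \left(- \frac{1}{157}\right) = 1 - \frac{G}{157}$)
$J = - \frac{1}{46939} \approx -2.1304 \cdot 10^{-5}$
$\frac{J}{s{\left(r{\left(1,-12 \right)} \right)}} = - \frac{1}{46939 \left(1 - \frac{\left(-12\right)^{2} + 16 \cdot 1 + 16 \left(-12\right) + 1 \left(-12\right)}{157}\right)} = - \frac{1}{46939 \left(1 - \frac{144 + 16 - 192 - 12}{157}\right)} = - \frac{1}{46939 \left(1 - - \frac{44}{157}\right)} = - \frac{1}{46939 \left(1 + \frac{44}{157}\right)} = - \frac{1}{46939 \cdot \frac{201}{157}} = \left(- \frac{1}{46939}\right) \frac{157}{201} = - \frac{157}{9434739}$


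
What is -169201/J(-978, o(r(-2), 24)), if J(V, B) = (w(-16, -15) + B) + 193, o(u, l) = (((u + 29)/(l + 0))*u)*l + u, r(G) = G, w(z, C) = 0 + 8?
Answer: -169201/145 ≈ -1166.9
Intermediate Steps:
w(z, C) = 8
o(u, l) = u + u*(29 + u) (o(u, l) = (((29 + u)/l)*u)*l + u = (u*(29 + u)/l)*l + u = u*(29 + u) + u = u + u*(29 + u))
J(V, B) = 201 + B (J(V, B) = (8 + B) + 193 = 201 + B)
-169201/J(-978, o(r(-2), 24)) = -169201/(201 - 2*(30 - 2)) = -169201/(201 - 2*28) = -169201/(201 - 56) = -169201/145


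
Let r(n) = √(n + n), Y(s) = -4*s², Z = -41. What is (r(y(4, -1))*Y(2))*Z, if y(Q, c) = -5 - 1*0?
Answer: 656*I*√10 ≈ 2074.5*I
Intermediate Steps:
y(Q, c) = -5 (y(Q, c) = -5 + 0 = -5)
r(n) = √2*√n (r(n) = √(2*n) = √2*√n)
(r(y(4, -1))*Y(2))*Z = ((√2*√(-5))*(-4*2²))*(-41) = ((√2*(I*√5))*(-4*4))*(-41) = ((I*√10)*(-16))*(-41) = -16*I*√10*(-41) = 656*I*√10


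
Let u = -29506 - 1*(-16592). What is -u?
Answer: 12914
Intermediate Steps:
u = -12914 (u = -29506 + 16592 = -12914)
-u = -1*(-12914) = 12914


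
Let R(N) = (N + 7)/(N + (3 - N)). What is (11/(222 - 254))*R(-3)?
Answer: -11/24 ≈ -0.45833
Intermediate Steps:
R(N) = 7/3 + N/3 (R(N) = (7 + N)/3 = (7 + N)*(1/3) = 7/3 + N/3)
(11/(222 - 254))*R(-3) = (11/(222 - 254))*(7/3 + (1/3)*(-3)) = (11/(-32))*(7/3 - 1) = -1/32*11*(4/3) = -11/32*4/3 = -11/24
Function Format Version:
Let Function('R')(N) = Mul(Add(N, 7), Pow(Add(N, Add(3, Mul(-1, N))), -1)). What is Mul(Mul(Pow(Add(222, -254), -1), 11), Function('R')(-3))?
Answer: Rational(-11, 24) ≈ -0.45833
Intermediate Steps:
Function('R')(N) = Add(Rational(7, 3), Mul(Rational(1, 3), N)) (Function('R')(N) = Mul(Add(7, N), Pow(3, -1)) = Mul(Add(7, N), Rational(1, 3)) = Add(Rational(7, 3), Mul(Rational(1, 3), N)))
Mul(Mul(Pow(Add(222, -254), -1), 11), Function('R')(-3)) = Mul(Mul(Pow(Add(222, -254), -1), 11), Add(Rational(7, 3), Mul(Rational(1, 3), -3))) = Mul(Mul(Pow(-32, -1), 11), Add(Rational(7, 3), -1)) = Mul(Mul(Rational(-1, 32), 11), Rational(4, 3)) = Mul(Rational(-11, 32), Rational(4, 3)) = Rational(-11, 24)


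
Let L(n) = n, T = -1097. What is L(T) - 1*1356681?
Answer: -1357778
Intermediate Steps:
L(T) - 1*1356681 = -1097 - 1*1356681 = -1097 - 1356681 = -1357778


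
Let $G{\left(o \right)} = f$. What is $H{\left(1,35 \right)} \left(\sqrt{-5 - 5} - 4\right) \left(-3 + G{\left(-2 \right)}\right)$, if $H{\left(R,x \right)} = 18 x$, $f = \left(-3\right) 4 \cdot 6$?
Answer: $189000 - 47250 i \sqrt{10} \approx 1.89 \cdot 10^{5} - 1.4942 \cdot 10^{5} i$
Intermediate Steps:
$f = -72$ ($f = \left(-12\right) 6 = -72$)
$G{\left(o \right)} = -72$
$H{\left(1,35 \right)} \left(\sqrt{-5 - 5} - 4\right) \left(-3 + G{\left(-2 \right)}\right) = 18 \cdot 35 \left(\sqrt{-5 - 5} - 4\right) \left(-3 - 72\right) = 630 \left(\sqrt{-10} - 4\right) \left(-75\right) = 630 \left(i \sqrt{10} - 4\right) \left(-75\right) = 630 \left(-4 + i \sqrt{10}\right) \left(-75\right) = 630 \left(300 - 75 i \sqrt{10}\right) = 189000 - 47250 i \sqrt{10}$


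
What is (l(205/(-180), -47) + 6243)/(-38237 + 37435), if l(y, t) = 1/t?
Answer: -146710/18847 ≈ -7.7843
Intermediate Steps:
(l(205/(-180), -47) + 6243)/(-38237 + 37435) = (1/(-47) + 6243)/(-38237 + 37435) = (-1/47 + 6243)/(-802) = (293420/47)*(-1/802) = -146710/18847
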